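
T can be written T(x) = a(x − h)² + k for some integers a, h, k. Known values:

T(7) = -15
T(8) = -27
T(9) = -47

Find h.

First differences -12, -20; second difference -8 = 2a, so a = -4.
Expanding, the x-coefficient is −2ah = 8h; matching it to the data gives h = 6, and then k = -11.
So T(x) = -4(x − 6)² − 11.
Hence h = 6.

6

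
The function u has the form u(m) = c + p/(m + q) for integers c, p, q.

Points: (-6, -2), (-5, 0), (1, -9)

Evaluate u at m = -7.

-3

(u(m) − c)(m + q) = p for each data point; the three points give a linear system in c and q, then p follows.
Solving: c = -6, q = 3, p = -12, so u(m) = -6 − 12/(m + 3).
Then u(-7) = -6 − 12/(-4) = -3.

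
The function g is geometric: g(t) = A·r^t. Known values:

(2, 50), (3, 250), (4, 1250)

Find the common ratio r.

5

Consecutive ratio: 250/50 = 5, and 1250/250 = 5, so r = 5.
Then A·5^2 = 50 gives A = 2, and g(t) = 2·5^t.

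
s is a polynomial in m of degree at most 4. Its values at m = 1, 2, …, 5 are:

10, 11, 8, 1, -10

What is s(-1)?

First differences: 1, -3, -7, -11. Second differences: -4, -4, -4.
Level-2 differences are constant, so s has degree 2.
Fitting a degree-2 polynomial gives s(m) = -2m² + 7m + 5.
Then s(-1) = -4.

-4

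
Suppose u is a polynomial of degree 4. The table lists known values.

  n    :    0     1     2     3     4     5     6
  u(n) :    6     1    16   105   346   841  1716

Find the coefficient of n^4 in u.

1

First differences: -5, 15, 89, 241, 495, 875. Second differences: 20, 74, 152, 254, 380. Third differences: 54, 78, 102, 126. Fourth differences: 24, 24, 24.
Level-4 differences are constant, so u has degree 4.
Fitting a degree-4 polynomial gives u(n) = n^4 + 3n³ - 6n² - 3n + 6.
The coefficient of n^4 is 1.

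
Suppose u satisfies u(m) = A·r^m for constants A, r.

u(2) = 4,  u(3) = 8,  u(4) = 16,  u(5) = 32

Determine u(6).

64

Consecutive ratio: 8/4 = 2, and 16/8 = 2, so r = 2.
Then A·2^2 = 4 gives A = 1, and u(m) = 1·2^m.
u(6) = 1·2^6 = 64.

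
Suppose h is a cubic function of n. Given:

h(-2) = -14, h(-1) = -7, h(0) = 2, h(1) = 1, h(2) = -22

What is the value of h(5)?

-343

First differences: 7, 9, -1, -23. Second differences: 2, -10, -22. Third differences: -12, -12.
Level-3 differences are constant, so h has degree 3.
Fitting a degree-3 polynomial gives h(n) = -2n³ - 5n² + 6n + 2.
Then h(5) = -343.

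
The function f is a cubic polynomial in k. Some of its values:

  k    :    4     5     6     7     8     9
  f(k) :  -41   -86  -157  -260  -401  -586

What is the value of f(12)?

First differences: -45, -71, -103, -141, -185. Second differences: -26, -32, -38, -44. Third differences: -6, -6, -6.
Level-3 differences are constant, so f has degree 3.
Fitting a degree-3 polynomial gives f(k) = -k³ + 2k² - 2k - 1.
Then f(12) = -1465.

-1465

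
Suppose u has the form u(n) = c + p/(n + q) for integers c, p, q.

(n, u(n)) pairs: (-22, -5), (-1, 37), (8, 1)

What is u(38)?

(u(n) − c)(n + q) = p for each data point; the three points give a linear system in c and q, then p follows.
Solving: c = -3, q = 2, p = 40, so u(n) = -3 + 40/(n + 2).
Then u(38) = -3 + 40/40 = -2.

-2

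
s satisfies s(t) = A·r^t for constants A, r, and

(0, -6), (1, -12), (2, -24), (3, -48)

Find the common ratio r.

2

Consecutive ratio: -12/(-6) = 2, and -24/(-12) = 2, so r = 2.
Then A·2^0 = -6 gives A = -6, and s(t) = -6·2^t.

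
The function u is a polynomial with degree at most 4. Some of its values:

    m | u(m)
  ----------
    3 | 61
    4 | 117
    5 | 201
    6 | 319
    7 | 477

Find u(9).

937

Write u(m) = am^4 + bm³ + cm² + dm + e; the 5 given values yield a linear system in the 5 coefficients.
Solving, the leading coefficient vanishes, and u(m) = m³ + 2m² + 5m + 1.
Then u(9) = 937.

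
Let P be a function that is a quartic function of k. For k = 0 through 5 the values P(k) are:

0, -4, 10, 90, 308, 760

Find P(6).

Write P(k) = ak^4 + bk³ + ck² + dk + e; the 6 given values yield a linear system in the 5 coefficients.
Solving, P(k) = k^4 + 2k³ - 4k² - 3k.
Then P(6) = 1566.

1566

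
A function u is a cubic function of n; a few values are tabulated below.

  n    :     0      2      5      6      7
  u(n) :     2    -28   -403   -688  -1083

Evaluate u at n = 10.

-3108

Write u(n) = an³ + bn² + cn + d; the 5 given values yield a linear system in the 4 coefficients.
Solving, u(n) = -3n³ - n² - n + 2.
Then u(10) = -3108.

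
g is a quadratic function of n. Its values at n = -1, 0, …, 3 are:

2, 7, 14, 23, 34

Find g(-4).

-1

Write g(n) = an² + bn + c; the 5 given values yield a linear system in the 3 coefficients.
Solving, g(n) = n² + 6n + 7.
Then g(-4) = -1.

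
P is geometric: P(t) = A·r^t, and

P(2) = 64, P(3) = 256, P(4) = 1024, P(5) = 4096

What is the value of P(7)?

Consecutive ratio: 256/64 = 4, and 1024/256 = 4, so r = 4.
Then A·4^2 = 64 gives A = 4, and P(t) = 4·4^t.
P(7) = 4·4^7 = 65536.

65536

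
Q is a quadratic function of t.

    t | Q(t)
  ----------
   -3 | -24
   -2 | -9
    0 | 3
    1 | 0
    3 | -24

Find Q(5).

-72

Write Q(t) = at² + bt + c; the 5 given values yield a linear system in the 3 coefficients.
Solving, Q(t) = -3t² + 3.
Then Q(5) = -72.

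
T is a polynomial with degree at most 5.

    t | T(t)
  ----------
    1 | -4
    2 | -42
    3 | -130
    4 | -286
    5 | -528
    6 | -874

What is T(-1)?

-6

First differences: -38, -88, -156, -242, -346. Second differences: -50, -68, -86, -104. Third differences: -18, -18, -18.
Level-3 differences are constant, so T has degree 3.
Fitting a degree-3 polynomial gives T(t) = -3t³ - 7t² + 4t + 2.
Then T(-1) = -6.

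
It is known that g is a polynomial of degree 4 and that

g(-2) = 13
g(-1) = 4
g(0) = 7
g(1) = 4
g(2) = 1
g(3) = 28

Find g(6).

Write g(n) = an^4 + bn³ + cn² + dn + e; the 6 given values yield a linear system in the 5 coefficients.
Solving, g(n) = n^4 - n³ - 4n² + n + 7.
Then g(6) = 949.

949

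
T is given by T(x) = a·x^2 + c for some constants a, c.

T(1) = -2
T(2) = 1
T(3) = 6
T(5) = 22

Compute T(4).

13

From T(1) = -2 and T(2) = 1: 1a + c = -2 and 4a + c = 1.
Subtracting: 3a = 3, so a = 1; then c = -2 − 1·1 = -3.
So T(x) = 1x² − 3, and T(4) = 13.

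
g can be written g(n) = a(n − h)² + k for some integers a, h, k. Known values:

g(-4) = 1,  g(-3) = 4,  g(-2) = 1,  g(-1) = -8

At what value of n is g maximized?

First differences 3, -3, -9; second difference -6 = 2a, so a = -3.
Expanding, the n-coefficient is −2ah = 6h; matching it to the data gives h = -3, and then k = 4.
So g(n) = -3(n + 3)² + 4.
Hence h = -3.

-3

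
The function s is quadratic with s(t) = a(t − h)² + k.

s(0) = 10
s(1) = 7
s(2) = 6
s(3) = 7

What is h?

First differences -3, -1, 1; second difference 2 = 2a, so a = 1.
Expanding, the t-coefficient is −2ah = -2h; matching it to the data gives h = 2, and then k = 6.
So s(t) = 1(t − 2)² + 6.
Hence h = 2.

2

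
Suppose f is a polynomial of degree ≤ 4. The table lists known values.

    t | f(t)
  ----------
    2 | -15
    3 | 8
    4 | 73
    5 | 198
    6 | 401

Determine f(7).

700

First differences: 23, 65, 125, 203. Second differences: 42, 60, 78. Third differences: 18, 18.
Level-3 differences are constant, so f has degree 3.
Extending the table by one column gives the next first difference 299, so f(7) = 401 + 299 = 700.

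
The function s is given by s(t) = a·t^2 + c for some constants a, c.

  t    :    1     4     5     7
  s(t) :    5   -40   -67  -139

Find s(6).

-100

From s(1) = 5 and s(4) = -40: 1a + c = 5 and 16a + c = -40.
Subtracting: 15a = -45, so a = -3; then c = 5 − (-3)·1 = 8.
So s(t) = -3t² + 8, and s(6) = -100.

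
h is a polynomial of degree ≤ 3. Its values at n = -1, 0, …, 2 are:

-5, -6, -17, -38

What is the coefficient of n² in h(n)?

-5

First differences: -1, -11, -21. Second differences: -10, -10.
Level-2 differences are constant, so h has degree 2.
Fitting a degree-2 polynomial gives h(n) = -5n² - 6n - 6.
The coefficient of n² is -5.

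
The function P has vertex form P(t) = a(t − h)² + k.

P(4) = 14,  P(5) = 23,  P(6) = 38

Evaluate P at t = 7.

First differences 9, 15; second difference 6 = 2a, so a = 3.
Expanding, the t-coefficient is −2ah = -6h; matching it to the data gives h = 3, and then k = 11.
So P(t) = 3(t − 3)² + 11.
P(7) = 3·4² + 11 = 59.

59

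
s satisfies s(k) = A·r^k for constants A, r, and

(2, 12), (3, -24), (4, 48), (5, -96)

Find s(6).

Consecutive ratio: -24/12 = -2, and 48/(-24) = -2, so r = -2.
Then A·(-2)^2 = 12 gives A = 3, and s(k) = 3·(-2)^k.
s(6) = 3·(-2)^6 = 192.

192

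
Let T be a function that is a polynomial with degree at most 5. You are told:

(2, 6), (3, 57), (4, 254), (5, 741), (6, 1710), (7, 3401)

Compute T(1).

5

Write T(t) = at^5 + bt^4 + ct³ + dt² + et + p; the 6 given values yield a linear system in the 6 coefficients.
Solving, the leading coefficient vanishes, and T(t) = 2t^4 - 4t³ - t² + 2t + 6.
Then T(1) = 5.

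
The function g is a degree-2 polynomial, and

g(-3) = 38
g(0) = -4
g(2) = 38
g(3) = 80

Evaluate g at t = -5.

Write g(t) = at² + bt + c; the 4 given values yield a linear system in the 3 coefficients.
Solving, g(t) = 7t² + 7t - 4.
Then g(-5) = 136.

136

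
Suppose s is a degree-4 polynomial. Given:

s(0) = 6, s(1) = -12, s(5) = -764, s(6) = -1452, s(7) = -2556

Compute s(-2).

Write s(x) = ax^4 + bx³ + cx² + dx + e; the 5 given values yield a linear system in the 5 coefficients.
Solving, s(x) = -x^4 + x³ - 9x² - 9x + 6.
Then s(-2) = -36.

-36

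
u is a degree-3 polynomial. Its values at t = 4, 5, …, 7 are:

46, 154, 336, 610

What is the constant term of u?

-6

Write u(t) = at³ + bt² + ct + d; the 4 given values yield a linear system in the 4 coefficients.
Solving, u(t) = 3t³ - 8t² - 3t - 6.
The constant term is u(0) = -6.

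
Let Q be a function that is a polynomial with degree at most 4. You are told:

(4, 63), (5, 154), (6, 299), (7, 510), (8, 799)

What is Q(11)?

Write Q(m) = am^4 + bm³ + cm² + dm + e; the 5 given values yield a linear system in the 5 coefficients.
Solving, the leading coefficient vanishes, and Q(m) = 2m³ - 3m² - 4m - 1.
Then Q(11) = 2254.

2254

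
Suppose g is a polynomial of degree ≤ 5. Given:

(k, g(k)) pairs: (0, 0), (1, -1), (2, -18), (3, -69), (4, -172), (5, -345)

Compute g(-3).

87

First differences: -1, -17, -51, -103, -173. Second differences: -16, -34, -52, -70. Third differences: -18, -18, -18.
Level-3 differences are constant, so g has degree 3.
Fitting a degree-3 polynomial gives g(k) = -3k³ + k² + k.
Then g(-3) = 87.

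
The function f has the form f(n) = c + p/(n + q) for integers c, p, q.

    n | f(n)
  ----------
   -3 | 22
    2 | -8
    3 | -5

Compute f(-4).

16

(f(n) − c)(n + q) = p for each data point; the three points give a linear system in c and q, then p follows.
Solving: c = 4, q = 1, p = -36, so f(n) = 4 − 36/(n + 1).
Then f(-4) = 4 − 36/(-3) = 16.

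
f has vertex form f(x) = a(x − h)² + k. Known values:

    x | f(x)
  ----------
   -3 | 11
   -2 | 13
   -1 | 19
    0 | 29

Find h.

-3

First differences 2, 6, 10; second difference 4 = 2a, so a = 2.
Expanding, the x-coefficient is −2ah = -4h; matching it to the data gives h = -3, and then k = 11.
So f(x) = 2(x + 3)² + 11.
Hence h = -3.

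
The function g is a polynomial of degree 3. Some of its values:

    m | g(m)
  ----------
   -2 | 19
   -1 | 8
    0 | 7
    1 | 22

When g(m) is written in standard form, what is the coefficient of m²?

Write g(m) = am³ + bm² + cm + d; the 4 given values yield a linear system in the 4 coefficients.
Solving, g(m) = m³ + 8m² + 6m + 7.
The coefficient of m² is 8.

8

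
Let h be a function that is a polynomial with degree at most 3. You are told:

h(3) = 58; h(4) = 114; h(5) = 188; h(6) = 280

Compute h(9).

First differences: 56, 74, 92. Second differences: 18, 18.
Level-2 differences are constant, so h has degree 2.
Fitting a degree-2 polynomial gives h(k) = 9k² - 7k - 2.
Then h(9) = 664.

664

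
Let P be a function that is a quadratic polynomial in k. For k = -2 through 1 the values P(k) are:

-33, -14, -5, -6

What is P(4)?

-69

First differences: 19, 9, -1. Second differences: -10, -10.
Level-2 differences are constant, so P has degree 2.
Fitting a degree-2 polynomial gives P(k) = -5k² + 4k - 5.
Then P(4) = -69.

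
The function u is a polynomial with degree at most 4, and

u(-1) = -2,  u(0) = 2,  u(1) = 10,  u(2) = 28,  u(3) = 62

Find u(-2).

-8

First differences: 4, 8, 18, 34. Second differences: 4, 10, 16. Third differences: 6, 6.
Level-3 differences are constant, so u has degree 3.
Fitting a degree-3 polynomial gives u(n) = n³ + 2n² + 5n + 2.
Then u(-2) = -8.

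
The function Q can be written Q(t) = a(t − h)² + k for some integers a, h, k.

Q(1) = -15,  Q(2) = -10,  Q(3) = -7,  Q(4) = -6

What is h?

First differences 5, 3, 1; second difference -2 = 2a, so a = -1.
Expanding, the t-coefficient is −2ah = 2h; matching it to the data gives h = 4, and then k = -6.
So Q(t) = -1(t − 4)² − 6.
Hence h = 4.

4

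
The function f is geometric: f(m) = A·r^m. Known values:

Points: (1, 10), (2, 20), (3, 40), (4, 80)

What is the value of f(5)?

Consecutive ratio: 20/10 = 2, and 40/20 = 2, so r = 2.
Then A·2^1 = 10 gives A = 5, and f(m) = 5·2^m.
f(5) = 5·2^5 = 160.

160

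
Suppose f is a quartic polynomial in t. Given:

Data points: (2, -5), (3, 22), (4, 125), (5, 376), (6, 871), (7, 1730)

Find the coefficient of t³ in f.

First differences: 27, 103, 251, 495, 859. Second differences: 76, 148, 244, 364. Third differences: 72, 96, 120. Fourth differences: 24, 24.
Level-4 differences are constant, so f has degree 4.
Fitting a degree-4 polynomial gives f(t) = t^4 - 2t³ + t² - 5t + 1.
The coefficient of t³ is -2.

-2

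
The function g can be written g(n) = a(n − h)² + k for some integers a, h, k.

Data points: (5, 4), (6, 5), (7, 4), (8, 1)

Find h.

First differences 1, -1, -3; second difference -2 = 2a, so a = -1.
Expanding, the n-coefficient is −2ah = 2h; matching it to the data gives h = 6, and then k = 5.
So g(n) = -1(n − 6)² + 5.
Hence h = 6.

6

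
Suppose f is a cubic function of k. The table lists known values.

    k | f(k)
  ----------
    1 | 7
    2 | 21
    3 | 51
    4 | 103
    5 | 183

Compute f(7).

First differences: 14, 30, 52, 80. Second differences: 16, 22, 28. Third differences: 6, 6.
Level-3 differences are constant, so f has degree 3.
Fitting a degree-3 polynomial gives f(k) = k³ + 2k² + k + 3.
Then f(7) = 451.

451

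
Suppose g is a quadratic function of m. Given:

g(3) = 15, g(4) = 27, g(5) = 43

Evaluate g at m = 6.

63

Write g(m) = am² + bm + c; the 3 given values yield a linear system in the 3 coefficients.
Solving, g(m) = 2m² - 2m + 3.
Then g(6) = 63.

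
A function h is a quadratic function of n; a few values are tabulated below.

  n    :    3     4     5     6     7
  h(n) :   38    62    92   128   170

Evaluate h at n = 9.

Write h(n) = an² + bn + c; the 5 given values yield a linear system in the 3 coefficients.
Solving, h(n) = 3n² + 3n + 2.
Then h(9) = 272.

272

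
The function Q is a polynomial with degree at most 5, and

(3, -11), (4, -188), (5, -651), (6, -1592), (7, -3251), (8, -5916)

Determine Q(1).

First differences: -177, -463, -941, -1659, -2665. Second differences: -286, -478, -718, -1006. Third differences: -192, -240, -288. Fourth differences: -48, -48.
Level-4 differences are constant, so Q has degree 4.
Fitting a degree-4 polynomial gives Q(n) = -2n^4 + 4n³ + 3n² + 4n + 4.
Then Q(1) = 13.

13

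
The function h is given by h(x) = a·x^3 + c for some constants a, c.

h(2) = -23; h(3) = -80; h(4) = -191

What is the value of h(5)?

-374

From h(2) = -23 and h(3) = -80: 8a + c = -23 and 27a + c = -80.
Subtracting: 19a = -57, so a = -3; then c = -23 − (-3)·8 = 1.
So h(x) = -3x³ + 1, and h(5) = -374.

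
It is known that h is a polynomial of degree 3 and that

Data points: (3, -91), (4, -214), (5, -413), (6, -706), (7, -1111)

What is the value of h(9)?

-2329

Write h(m) = am³ + bm² + cm + d; the 5 given values yield a linear system in the 4 coefficients.
Solving, h(m) = -3m³ - 2m² + 2m + 2.
Then h(9) = -2329.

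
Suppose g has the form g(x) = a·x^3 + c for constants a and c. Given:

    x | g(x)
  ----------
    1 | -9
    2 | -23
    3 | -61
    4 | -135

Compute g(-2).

9

From g(1) = -9 and g(2) = -23: 1a + c = -9 and 8a + c = -23.
Subtracting: 7a = -14, so a = -2; then c = -9 − (-2)·1 = -7.
So g(x) = -2x³ − 7, and g(-2) = 9.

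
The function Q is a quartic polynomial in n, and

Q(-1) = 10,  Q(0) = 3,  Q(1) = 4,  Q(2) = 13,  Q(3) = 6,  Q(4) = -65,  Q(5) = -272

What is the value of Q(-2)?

First differences: -7, 1, 9, -7, -71, -207. Second differences: 8, 8, -16, -64, -136. Third differences: 0, -24, -48, -72. Fourth differences: -24, -24, -24.
Level-4 differences are constant, so Q has degree 4.
Fitting a degree-4 polynomial gives Q(n) = -n^4 + 2n³ + 5n² - 5n + 3.
Then Q(-2) = 1.

1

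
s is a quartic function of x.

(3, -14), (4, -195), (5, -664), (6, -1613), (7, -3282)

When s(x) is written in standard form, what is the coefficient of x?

7

Write s(x) = ax^4 + bx³ + cx² + dx + e; the 5 given values yield a linear system in the 5 coefficients.
Solving, s(x) = -2x^4 + 4x³ + 2x² + 7x + 1.
The coefficient of x is 7.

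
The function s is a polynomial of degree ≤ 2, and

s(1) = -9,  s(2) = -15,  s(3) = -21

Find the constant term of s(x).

First differences: -6, -6.
Level-1 differences are constant, so s has degree 1.
Fitting a degree-1 polynomial gives s(x) = -6x - 3.
The constant term is s(0) = -3.

-3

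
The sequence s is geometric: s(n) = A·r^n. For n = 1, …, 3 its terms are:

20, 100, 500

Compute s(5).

12500

Consecutive ratio: 100/20 = 5, and 500/100 = 5, so r = 5.
Then A·5^1 = 20 gives A = 4, and s(n) = 4·5^n.
s(5) = 4·5^5 = 12500.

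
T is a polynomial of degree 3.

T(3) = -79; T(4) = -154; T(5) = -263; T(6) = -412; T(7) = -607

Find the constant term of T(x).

2

First differences: -75, -109, -149, -195. Second differences: -34, -40, -46. Third differences: -6, -6.
Level-3 differences are constant, so T has degree 3.
Fitting a degree-3 polynomial gives T(x) = -x³ - 5x² - 3x + 2.
The constant term is T(0) = 2.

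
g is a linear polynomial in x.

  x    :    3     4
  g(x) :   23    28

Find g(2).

18

Write g(x) = ax + b; the 2 given values yield a linear system in the 2 coefficients.
Solving, g(x) = 5x + 8.
Then g(2) = 18.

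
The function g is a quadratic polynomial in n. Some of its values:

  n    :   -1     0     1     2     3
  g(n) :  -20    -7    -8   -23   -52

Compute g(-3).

First differences: 13, -1, -15, -29. Second differences: -14, -14, -14.
Level-2 differences are constant, so g has degree 2.
Fitting a degree-2 polynomial gives g(n) = -7n² + 6n - 7.
Then g(-3) = -88.

-88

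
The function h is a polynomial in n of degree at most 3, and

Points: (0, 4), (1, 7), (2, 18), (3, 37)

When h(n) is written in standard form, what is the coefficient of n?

First differences: 3, 11, 19. Second differences: 8, 8.
Level-2 differences are constant, so h has degree 2.
Fitting a degree-2 polynomial gives h(n) = 4n² - n + 4.
The coefficient of n is -1.

-1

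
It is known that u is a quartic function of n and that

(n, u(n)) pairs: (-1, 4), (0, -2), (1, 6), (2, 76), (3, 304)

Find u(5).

Write u(n) = an^4 + bn³ + cn² + dn + e; the 5 given values yield a linear system in the 5 coefficients.
Solving, u(n) = 2n^4 + 4n³ + 5n² - 3n - 2.
Then u(5) = 1858.

1858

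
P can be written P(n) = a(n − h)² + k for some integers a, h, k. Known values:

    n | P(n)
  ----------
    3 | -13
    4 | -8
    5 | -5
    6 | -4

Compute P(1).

-29

First differences 5, 3, 1; second difference -2 = 2a, so a = -1.
Expanding, the n-coefficient is −2ah = 2h; matching it to the data gives h = 6, and then k = -4.
So P(n) = -1(n − 6)² − 4.
P(1) = -1·(-5)² − 4 = -29.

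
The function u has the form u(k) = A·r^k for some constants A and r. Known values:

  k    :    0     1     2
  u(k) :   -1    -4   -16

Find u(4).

-256

Consecutive ratio: -4/(-1) = 4, and -16/(-4) = 4, so r = 4.
Then A·4^0 = -1 gives A = -1, and u(k) = -1·4^k.
u(4) = -1·4^4 = -256.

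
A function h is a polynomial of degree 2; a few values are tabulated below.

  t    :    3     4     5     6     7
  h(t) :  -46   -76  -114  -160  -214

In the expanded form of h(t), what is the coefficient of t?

-2

First differences: -30, -38, -46, -54. Second differences: -8, -8, -8.
Level-2 differences are constant, so h has degree 2.
Fitting a degree-2 polynomial gives h(t) = -4t² - 2t - 4.
The coefficient of t is -2.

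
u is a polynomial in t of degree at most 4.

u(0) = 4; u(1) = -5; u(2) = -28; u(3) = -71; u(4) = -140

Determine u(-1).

5

First differences: -9, -23, -43, -69. Second differences: -14, -20, -26. Third differences: -6, -6.
Level-3 differences are constant, so u has degree 3.
Fitting a degree-3 polynomial gives u(t) = -t³ - 4t² - 4t + 4.
Then u(-1) = 5.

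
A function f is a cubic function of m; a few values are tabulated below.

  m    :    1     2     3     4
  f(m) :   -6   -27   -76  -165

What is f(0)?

Write f(m) = am³ + bm² + cm + d; the 4 given values yield a linear system in the 4 coefficients.
Solving, f(m) = -2m³ - 2m² - m - 1.
Then f(0) = -1.

-1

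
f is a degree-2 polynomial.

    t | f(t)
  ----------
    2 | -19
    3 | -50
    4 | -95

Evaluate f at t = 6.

Write f(t) = at² + bt + c; the 3 given values yield a linear system in the 3 coefficients.
Solving, f(t) = -7t² + 4t + 1.
Then f(6) = -227.

-227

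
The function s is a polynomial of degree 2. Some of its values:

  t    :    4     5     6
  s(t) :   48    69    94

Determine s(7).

123

Write s(t) = at² + bt + c; the 3 given values yield a linear system in the 3 coefficients.
Solving, s(t) = 2t² + 3t + 4.
Then s(7) = 123.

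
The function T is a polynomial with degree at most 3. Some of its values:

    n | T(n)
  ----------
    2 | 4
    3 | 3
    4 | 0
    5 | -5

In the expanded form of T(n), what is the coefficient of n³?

First differences: -1, -3, -5. Second differences: -2, -2.
Level-2 differences are constant, so T has degree 2.
Fitting a degree-2 polynomial gives T(n) = -n² + 4n.
The coefficient of n³ is 0.

0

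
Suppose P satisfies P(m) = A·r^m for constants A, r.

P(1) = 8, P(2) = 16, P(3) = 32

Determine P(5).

128

Consecutive ratio: 16/8 = 2, and 32/16 = 2, so r = 2.
Then A·2^1 = 8 gives A = 4, and P(m) = 4·2^m.
P(5) = 4·2^5 = 128.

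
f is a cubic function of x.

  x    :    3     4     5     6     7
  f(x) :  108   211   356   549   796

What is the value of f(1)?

Write f(x) = ax³ + bx² + cx + d; the 5 given values yield a linear system in the 4 coefficients.
Solving, f(x) = x³ + 9x² + 3x - 9.
Then f(1) = 4.

4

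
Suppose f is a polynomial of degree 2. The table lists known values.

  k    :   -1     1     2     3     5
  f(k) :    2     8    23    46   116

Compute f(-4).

Write f(k) = ak² + bk + c; the 5 given values yield a linear system in the 3 coefficients.
Solving, f(k) = 4k² + 3k + 1.
Then f(-4) = 53.

53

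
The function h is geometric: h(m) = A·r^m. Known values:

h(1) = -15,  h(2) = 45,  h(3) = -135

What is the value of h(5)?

Consecutive ratio: 45/(-15) = -3, and -135/45 = -3, so r = -3.
Then A·(-3)^1 = -15 gives A = 5, and h(m) = 5·(-3)^m.
h(5) = 5·(-3)^5 = -1215.

-1215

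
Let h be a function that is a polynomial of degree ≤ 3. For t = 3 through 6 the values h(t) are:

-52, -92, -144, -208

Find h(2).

Write h(t) = at³ + bt² + ct + d; the 4 given values yield a linear system in the 4 coefficients.
Solving, the leading coefficient vanishes, and h(t) = -6t² + 2t - 4.
Then h(2) = -24.

-24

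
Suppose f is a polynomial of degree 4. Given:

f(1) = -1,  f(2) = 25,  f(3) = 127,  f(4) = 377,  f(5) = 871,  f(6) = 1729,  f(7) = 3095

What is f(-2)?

17

Write f(m) = am^4 + bm³ + cm² + dm + e; the 7 given values yield a linear system in the 5 coefficients.
Solving, f(m) = m^4 + 2m³ + m² - 6m + 1.
Then f(-2) = 17.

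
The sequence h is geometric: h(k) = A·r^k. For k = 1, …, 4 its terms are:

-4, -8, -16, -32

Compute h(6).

-128

Consecutive ratio: -8/(-4) = 2, and -16/(-8) = 2, so r = 2.
Then A·2^1 = -4 gives A = -2, and h(k) = -2·2^k.
h(6) = -2·2^6 = -128.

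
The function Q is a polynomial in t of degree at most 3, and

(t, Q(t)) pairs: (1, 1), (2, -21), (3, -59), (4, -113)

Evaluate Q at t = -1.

-3

First differences: -22, -38, -54. Second differences: -16, -16.
Level-2 differences are constant, so Q has degree 2.
Fitting a degree-2 polynomial gives Q(t) = -8t² + 2t + 7.
Then Q(-1) = -3.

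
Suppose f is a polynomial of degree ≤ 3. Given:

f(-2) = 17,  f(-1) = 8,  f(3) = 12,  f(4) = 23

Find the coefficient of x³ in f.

Write f(x) = ax³ + bx² + cx + d; the 4 given values yield a linear system in the 4 coefficients.
Solving, the leading coefficient vanishes, and f(x) = 2x² - 3x + 3.
The coefficient of x³ is 0.

0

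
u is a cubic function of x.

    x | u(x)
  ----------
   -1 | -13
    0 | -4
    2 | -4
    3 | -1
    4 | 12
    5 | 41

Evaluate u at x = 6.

92

Write u(x) = ax³ + bx² + cx + d; the 6 given values yield a linear system in the 4 coefficients.
Solving, u(x) = x³ - 4x² + 4x - 4.
Then u(6) = 92.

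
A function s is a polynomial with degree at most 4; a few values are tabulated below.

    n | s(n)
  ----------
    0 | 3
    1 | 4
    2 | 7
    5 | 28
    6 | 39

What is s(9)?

84

Write s(n) = an^4 + bn³ + cn² + dn + e; the 5 given values yield a linear system in the 5 coefficients.
Solving, the top 2 coefficients vanish, and s(n) = n² + 3.
Then s(9) = 84.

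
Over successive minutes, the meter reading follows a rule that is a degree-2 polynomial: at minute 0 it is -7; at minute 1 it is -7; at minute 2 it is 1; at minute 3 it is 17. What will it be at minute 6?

113

Write the value at k as P(k).
First differences: 0, 8, 16. Second differences: 8, 8.
Level-2 differences are constant, so P has degree 2.
Fitting a degree-2 polynomial gives P(k) = 4k² - 4k - 7.
Then P(6) = 113.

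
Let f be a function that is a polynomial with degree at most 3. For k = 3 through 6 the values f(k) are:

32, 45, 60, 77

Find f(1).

12

First differences: 13, 15, 17. Second differences: 2, 2.
Level-2 differences are constant, so f has degree 2.
Fitting a degree-2 polynomial gives f(k) = k² + 6k + 5.
Then f(1) = 12.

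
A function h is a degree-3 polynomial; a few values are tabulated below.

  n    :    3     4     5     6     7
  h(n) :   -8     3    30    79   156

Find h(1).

First differences: 11, 27, 49, 77. Second differences: 16, 22, 28. Third differences: 6, 6.
Level-3 differences are constant, so h has degree 3.
Fitting a degree-3 polynomial gives h(n) = n³ - 4n² + 2n - 5.
Then h(1) = -6.

-6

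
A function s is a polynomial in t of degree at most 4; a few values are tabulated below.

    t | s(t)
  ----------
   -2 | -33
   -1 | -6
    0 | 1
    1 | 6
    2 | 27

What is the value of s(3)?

First differences: 27, 7, 5, 21. Second differences: -20, -2, 16. Third differences: 18, 18.
Level-3 differences are constant, so s has degree 3.
Extending the table by one column gives the next first difference 55, so s(3) = 27 + 55 = 82.

82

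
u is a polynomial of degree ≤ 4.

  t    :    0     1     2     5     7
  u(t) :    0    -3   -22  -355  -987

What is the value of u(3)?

Write u(t) = at^4 + bt³ + ct² + dt + e; the 5 given values yield a linear system in the 5 coefficients.
Solving, the leading coefficient vanishes, and u(t) = -3t³ + t² - t.
Then u(3) = -75.

-75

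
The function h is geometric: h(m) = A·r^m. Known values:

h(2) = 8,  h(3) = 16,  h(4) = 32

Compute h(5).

64

Consecutive ratio: 16/8 = 2, and 32/16 = 2, so r = 2.
Then A·2^2 = 8 gives A = 2, and h(m) = 2·2^m.
h(5) = 2·2^5 = 64.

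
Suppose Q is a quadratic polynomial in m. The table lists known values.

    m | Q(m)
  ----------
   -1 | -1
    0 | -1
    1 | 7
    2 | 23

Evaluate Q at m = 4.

First differences: 0, 8, 16. Second differences: 8, 8.
Level-2 differences are constant, so Q has degree 2.
Fitting a degree-2 polynomial gives Q(m) = 4m² + 4m - 1.
Then Q(4) = 79.

79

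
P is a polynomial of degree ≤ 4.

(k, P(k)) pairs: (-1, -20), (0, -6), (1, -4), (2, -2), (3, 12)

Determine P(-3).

-132

First differences: 14, 2, 2, 14. Second differences: -12, 0, 12. Third differences: 12, 12.
Level-3 differences are constant, so P has degree 3.
Fitting a degree-3 polynomial gives P(k) = 2k³ - 6k² + 6k - 6.
Then P(-3) = -132.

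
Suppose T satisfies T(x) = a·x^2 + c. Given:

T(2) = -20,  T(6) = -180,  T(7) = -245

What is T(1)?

From T(2) = -20 and T(6) = -180: 4a + c = -20 and 36a + c = -180.
Subtracting: 32a = -160, so a = -5; then c = -20 − (-5)·4 = 0.
So T(x) = -5x² + 0, and T(1) = -5.

-5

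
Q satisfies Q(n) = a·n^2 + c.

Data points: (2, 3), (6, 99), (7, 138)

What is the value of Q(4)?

From Q(2) = 3 and Q(6) = 99: 4a + c = 3 and 36a + c = 99.
Subtracting: 32a = 96, so a = 3; then c = 3 − 3·4 = -9.
So Q(n) = 3n² − 9, and Q(4) = 39.

39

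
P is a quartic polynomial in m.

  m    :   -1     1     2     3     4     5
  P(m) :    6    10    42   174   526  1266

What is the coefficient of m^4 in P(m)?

2

Write P(m) = am^4 + bm³ + cm² + dm + e; the 6 given values yield a linear system in the 5 coefficients.
Solving, P(m) = 2m^4 + 2m + 6.
The coefficient of m^4 is 2.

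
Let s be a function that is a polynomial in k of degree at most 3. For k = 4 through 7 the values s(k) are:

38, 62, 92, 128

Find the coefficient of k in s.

-3

First differences: 24, 30, 36. Second differences: 6, 6.
Level-2 differences are constant, so s has degree 2.
Fitting a degree-2 polynomial gives s(k) = 3k² - 3k + 2.
The coefficient of k is -3.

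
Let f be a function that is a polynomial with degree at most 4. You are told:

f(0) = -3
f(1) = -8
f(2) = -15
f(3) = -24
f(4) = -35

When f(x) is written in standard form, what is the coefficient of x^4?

Write f(x) = ax^4 + bx³ + cx² + dx + e; the 5 given values yield a linear system in the 5 coefficients.
Solving, the top 2 coefficients vanish, and f(x) = -x² - 4x - 3.
The coefficient of x^4 is 0.

0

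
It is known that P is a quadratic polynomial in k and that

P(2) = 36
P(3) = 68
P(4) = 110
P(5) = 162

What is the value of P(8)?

378

First differences: 32, 42, 52. Second differences: 10, 10.
Level-2 differences are constant, so P has degree 2.
Fitting a degree-2 polynomial gives P(k) = 5k² + 7k + 2.
Then P(8) = 378.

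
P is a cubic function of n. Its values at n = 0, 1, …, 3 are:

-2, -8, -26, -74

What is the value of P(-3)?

Write P(n) = an³ + bn² + cn + d; the 4 given values yield a linear system in the 4 coefficients.
Solving, P(n) = -3n³ + 3n² - 6n - 2.
Then P(-3) = 124.

124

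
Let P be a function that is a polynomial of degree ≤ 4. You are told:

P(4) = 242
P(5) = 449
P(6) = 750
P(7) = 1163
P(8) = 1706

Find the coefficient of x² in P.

2

First differences: 207, 301, 413, 543. Second differences: 94, 112, 130. Third differences: 18, 18.
Level-3 differences are constant, so P has degree 3.
Fitting a degree-3 polynomial gives P(x) = 3x³ + 2x² + 6x - 6.
The coefficient of x² is 2.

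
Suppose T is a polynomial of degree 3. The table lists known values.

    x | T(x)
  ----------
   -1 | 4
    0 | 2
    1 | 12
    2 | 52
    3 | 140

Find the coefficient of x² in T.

6

Write T(x) = ax³ + bx² + cx + d; the 5 given values yield a linear system in the 4 coefficients.
Solving, T(x) = 3x³ + 6x² + x + 2.
The coefficient of x² is 6.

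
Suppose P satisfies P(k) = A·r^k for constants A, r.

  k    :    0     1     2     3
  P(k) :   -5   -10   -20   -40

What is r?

Consecutive ratio: -10/(-5) = 2, and -20/(-10) = 2, so r = 2.
Then A·2^0 = -5 gives A = -5, and P(k) = -5·2^k.

2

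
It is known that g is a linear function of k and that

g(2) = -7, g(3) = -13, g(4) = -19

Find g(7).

First differences: -6, -6.
Level-1 differences are constant, so g has degree 1.
Fitting a degree-1 polynomial gives g(k) = -6k + 5.
Then g(7) = -37.

-37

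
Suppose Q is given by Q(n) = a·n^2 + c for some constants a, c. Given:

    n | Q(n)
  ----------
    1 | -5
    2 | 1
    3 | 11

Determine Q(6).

65

From Q(1) = -5 and Q(2) = 1: 1a + c = -5 and 4a + c = 1.
Subtracting: 3a = 6, so a = 2; then c = -5 − 2·1 = -7.
So Q(n) = 2n² − 7, and Q(6) = 65.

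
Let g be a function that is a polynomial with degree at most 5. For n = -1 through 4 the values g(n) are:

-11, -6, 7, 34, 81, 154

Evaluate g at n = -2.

First differences: 5, 13, 27, 47, 73. Second differences: 8, 14, 20, 26. Third differences: 6, 6, 6.
Level-3 differences are constant, so g has degree 3.
Fitting a degree-3 polynomial gives g(n) = n³ + 4n² + 8n - 6.
Then g(-2) = -14.

-14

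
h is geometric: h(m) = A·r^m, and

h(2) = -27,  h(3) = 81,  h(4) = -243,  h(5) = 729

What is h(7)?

6561

Consecutive ratio: 81/(-27) = -3, and -243/81 = -3, so r = -3.
Then A·(-3)^2 = -27 gives A = -3, and h(m) = -3·(-3)^m.
h(7) = -3·(-3)^7 = 6561.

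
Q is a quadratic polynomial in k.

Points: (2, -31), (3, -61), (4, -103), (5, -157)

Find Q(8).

-391

First differences: -30, -42, -54. Second differences: -12, -12.
Level-2 differences are constant, so Q has degree 2.
Fitting a degree-2 polynomial gives Q(k) = -6k² - 7.
Then Q(8) = -391.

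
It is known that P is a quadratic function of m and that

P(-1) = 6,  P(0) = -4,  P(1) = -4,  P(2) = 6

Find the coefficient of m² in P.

5

First differences: -10, 0, 10. Second differences: 10, 10.
Level-2 differences are constant, so P has degree 2.
Fitting a degree-2 polynomial gives P(m) = 5m² - 5m - 4.
The coefficient of m² is 5.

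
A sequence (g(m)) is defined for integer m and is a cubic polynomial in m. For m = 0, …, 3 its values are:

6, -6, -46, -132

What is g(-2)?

18

Write g(m) = am³ + bm² + cm + d; the 4 given values yield a linear system in the 4 coefficients.
Solving, g(m) = -3m³ - 5m² - 4m + 6.
Then g(-2) = 18.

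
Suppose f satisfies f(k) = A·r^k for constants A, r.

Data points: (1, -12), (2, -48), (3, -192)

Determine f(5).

-3072

Consecutive ratio: -48/(-12) = 4, and -192/(-48) = 4, so r = 4.
Then A·4^1 = -12 gives A = -3, and f(k) = -3·4^k.
f(5) = -3·4^5 = -3072.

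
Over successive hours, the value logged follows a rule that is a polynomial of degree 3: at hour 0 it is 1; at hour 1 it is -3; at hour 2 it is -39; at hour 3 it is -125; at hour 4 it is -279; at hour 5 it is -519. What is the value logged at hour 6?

Write the value at k as T(k).
First differences: -4, -36, -86, -154, -240. Second differences: -32, -50, -68, -86. Third differences: -18, -18, -18.
Level-3 differences are constant, so T has degree 3.
Fitting a degree-3 polynomial gives T(k) = -3k³ - 7k² + 6k + 1.
Then T(6) = -863.

-863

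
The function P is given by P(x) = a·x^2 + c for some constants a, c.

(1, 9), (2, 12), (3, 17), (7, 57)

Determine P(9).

89

From P(1) = 9 and P(2) = 12: 1a + c = 9 and 4a + c = 12.
Subtracting: 3a = 3, so a = 1; then c = 9 − 1·1 = 8.
So P(x) = 1x² + 8, and P(9) = 89.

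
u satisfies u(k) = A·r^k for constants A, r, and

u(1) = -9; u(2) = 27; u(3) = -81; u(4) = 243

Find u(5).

Consecutive ratio: 27/(-9) = -3, and -81/27 = -3, so r = -3.
Then A·(-3)^1 = -9 gives A = 3, and u(k) = 3·(-3)^k.
u(5) = 3·(-3)^5 = -729.

-729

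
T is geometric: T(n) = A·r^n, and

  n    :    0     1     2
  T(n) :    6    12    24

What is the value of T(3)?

Consecutive ratio: 12/6 = 2, and 24/12 = 2, so r = 2.
Then A·2^0 = 6 gives A = 6, and T(n) = 6·2^n.
T(3) = 6·2^3 = 48.

48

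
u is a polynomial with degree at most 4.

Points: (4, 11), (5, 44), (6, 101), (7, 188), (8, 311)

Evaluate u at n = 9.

476

Write u(n) = an^4 + bn³ + cn² + dn + e; the 5 given values yield a linear system in the 5 coefficients.
Solving, the leading coefficient vanishes, and u(n) = n³ - 3n² - n - 1.
Then u(9) = 476.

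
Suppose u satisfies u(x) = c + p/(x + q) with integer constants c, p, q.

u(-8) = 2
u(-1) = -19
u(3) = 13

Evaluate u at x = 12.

(u(x) − c)(x + q) = p for each data point; the three points give a linear system in c and q, then p follows.
Solving: c = 5, q = 0, p = 24, so u(x) = 5 + 24/(x + 0).
Then u(12) = 5 + 24/12 = 7.

7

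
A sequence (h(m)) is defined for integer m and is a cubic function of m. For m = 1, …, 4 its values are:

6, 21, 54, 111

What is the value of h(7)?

Write h(m) = am³ + bm² + cm + d; the 4 given values yield a linear system in the 4 coefficients.
Solving, h(m) = m³ + 3m² - m + 3.
Then h(7) = 486.

486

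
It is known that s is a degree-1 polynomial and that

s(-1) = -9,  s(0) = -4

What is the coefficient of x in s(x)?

5

Write s(x) = ax + b; the 2 given values yield a linear system in the 2 coefficients.
Solving, s(x) = 5x - 4.
The coefficient of x is 5.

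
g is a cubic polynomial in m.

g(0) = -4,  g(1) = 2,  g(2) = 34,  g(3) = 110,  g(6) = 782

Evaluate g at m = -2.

Write g(m) = am³ + bm² + cm + d; the 5 given values yield a linear system in the 4 coefficients.
Solving, g(m) = 3m³ + 4m² - m - 4.
Then g(-2) = -10.

-10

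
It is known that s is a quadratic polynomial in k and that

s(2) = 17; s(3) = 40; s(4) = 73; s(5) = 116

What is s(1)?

4

First differences: 23, 33, 43. Second differences: 10, 10.
Level-2 differences are constant, so s has degree 2.
Fitting a degree-2 polynomial gives s(k) = 5k² - 2k + 1.
Then s(1) = 4.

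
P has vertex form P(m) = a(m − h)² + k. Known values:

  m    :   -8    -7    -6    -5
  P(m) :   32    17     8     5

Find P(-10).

First differences -15, -9, -3; second difference 6 = 2a, so a = 3.
Expanding, the m-coefficient is −2ah = -6h; matching it to the data gives h = -5, and then k = 5.
So P(m) = 3(m + 5)² + 5.
P(-10) = 3·(-5)² + 5 = 80.

80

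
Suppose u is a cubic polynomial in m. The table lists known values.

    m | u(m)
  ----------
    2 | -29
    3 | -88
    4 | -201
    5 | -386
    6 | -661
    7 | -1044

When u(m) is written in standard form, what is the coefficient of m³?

First differences: -59, -113, -185, -275, -383. Second differences: -54, -72, -90, -108. Third differences: -18, -18, -18.
Level-3 differences are constant, so u has degree 3.
Fitting a degree-3 polynomial gives u(m) = -3m³ - 2m - 1.
The coefficient of m³ is -3.

-3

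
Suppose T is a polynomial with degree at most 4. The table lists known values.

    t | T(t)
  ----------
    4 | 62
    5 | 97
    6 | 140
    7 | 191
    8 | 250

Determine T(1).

5

First differences: 35, 43, 51, 59. Second differences: 8, 8, 8.
Level-2 differences are constant, so T has degree 2.
Fitting a degree-2 polynomial gives T(t) = 4t² - t + 2.
Then T(1) = 5.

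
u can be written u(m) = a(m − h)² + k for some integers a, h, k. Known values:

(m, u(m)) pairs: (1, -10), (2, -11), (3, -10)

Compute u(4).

First differences -1, 1; second difference 2 = 2a, so a = 1.
Expanding, the m-coefficient is −2ah = -2h; matching it to the data gives h = 2, and then k = -11.
So u(m) = 1(m − 2)² − 11.
u(4) = 1·2² − 11 = -7.

-7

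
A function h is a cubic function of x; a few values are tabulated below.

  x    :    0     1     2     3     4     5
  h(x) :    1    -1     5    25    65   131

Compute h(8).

545

First differences: -2, 6, 20, 40, 66. Second differences: 8, 14, 20, 26. Third differences: 6, 6, 6.
Level-3 differences are constant, so h has degree 3.
Fitting a degree-3 polynomial gives h(x) = x³ + x² - 4x + 1.
Then h(8) = 545.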